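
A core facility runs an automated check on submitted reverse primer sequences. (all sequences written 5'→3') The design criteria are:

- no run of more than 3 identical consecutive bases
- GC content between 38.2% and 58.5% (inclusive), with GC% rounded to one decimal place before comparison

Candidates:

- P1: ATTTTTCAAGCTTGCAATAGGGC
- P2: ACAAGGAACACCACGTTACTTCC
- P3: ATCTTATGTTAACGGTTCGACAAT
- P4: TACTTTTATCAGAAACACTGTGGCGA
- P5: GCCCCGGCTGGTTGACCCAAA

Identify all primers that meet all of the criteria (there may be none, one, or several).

P1 (23 nt, A=6 T=8 G=5 C=4): longest run = 5, exceeds 3 ✗; GC 9/23 = 39.1% ✓ — fails.
P2 (23 nt, A=8 T=4 G=3 C=8): longest run = 2 ✓; GC 11/23 = 47.8% ✓ — passes.
P3 (24 nt, A=7 T=9 G=4 C=4): longest run = 2 ✓; GC 8/24 = 33.3%, outside 38.2–58.5% ✗ — fails.
P4 (26 nt, A=8 T=8 G=5 C=5): longest run = 4, exceeds 3 ✗; GC 10/26 = 38.5% ✓ — fails.
P5 (21 nt, A=4 T=3 G=6 C=8): longest run = 4, exceeds 3 ✗; GC 14/21 = 66.7%, outside 38.2–58.5% ✗ — fails.

P2 only.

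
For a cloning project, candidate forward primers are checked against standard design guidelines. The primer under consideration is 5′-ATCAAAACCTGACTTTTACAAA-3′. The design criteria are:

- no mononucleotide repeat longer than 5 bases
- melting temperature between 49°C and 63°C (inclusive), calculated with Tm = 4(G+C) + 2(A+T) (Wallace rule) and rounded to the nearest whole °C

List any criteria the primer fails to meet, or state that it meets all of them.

Base counts: A=10, T=6, G=1, C=5 (length 22).
homopolymer run: longest run = 4 ✓
Tm: Tm = 2·16 + 4·6 = 56°C ✓

Meets all criteria.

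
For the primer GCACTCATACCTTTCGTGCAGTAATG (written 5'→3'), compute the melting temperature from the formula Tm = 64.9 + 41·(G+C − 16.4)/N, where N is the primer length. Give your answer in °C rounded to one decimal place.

58.0°C

Base counts: A=6, T=8, G=5, C=7; G+C = 12, N = 26.
Tm = 64.9 + 41·(12 − 16.4)/26 = 64.9 + -180.40/26 = 58.0°C.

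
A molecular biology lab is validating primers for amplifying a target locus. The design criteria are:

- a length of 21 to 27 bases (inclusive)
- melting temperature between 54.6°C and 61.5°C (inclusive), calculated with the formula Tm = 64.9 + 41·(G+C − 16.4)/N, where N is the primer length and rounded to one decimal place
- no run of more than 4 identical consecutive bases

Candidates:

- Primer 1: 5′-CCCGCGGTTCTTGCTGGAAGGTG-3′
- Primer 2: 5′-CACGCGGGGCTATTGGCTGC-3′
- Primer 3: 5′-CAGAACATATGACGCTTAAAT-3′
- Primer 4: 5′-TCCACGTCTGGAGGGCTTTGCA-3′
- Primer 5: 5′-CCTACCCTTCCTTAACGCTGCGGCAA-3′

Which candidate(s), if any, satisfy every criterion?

Primer 1 (23 nt, A=2 T=6 G=9 C=6): length 23 ✓; Tm = 64.9 + 41·(15 − 16.4)/23 = 62.4°C, outside 54.6–61.5°C ✗; longest run = 3 ✓ — fails.
Primer 2 (20 nt, A=2 T=4 G=8 C=6): length 20, outside 21–27 ✗; Tm = 64.9 + 41·(14 − 16.4)/20 = 60.0°C ✓; longest run = 4 ✓ — fails.
Primer 3 (21 nt, A=9 T=5 G=3 C=4): length 21 ✓; Tm = 64.9 + 41·(7 − 16.4)/21 = 46.5°C, outside 54.6–61.5°C ✗; longest run = 3 ✓ — fails.
Primer 4 (22 nt, A=3 T=6 G=7 C=6): length 22 ✓; Tm = 64.9 + 41·(13 − 16.4)/22 = 58.6°C ✓; longest run = 3 ✓ — passes.
Primer 5 (26 nt, A=5 T=6 G=4 C=11): length 26 ✓; Tm = 64.9 + 41·(15 − 16.4)/26 = 62.7°C, outside 54.6–61.5°C ✗; longest run = 3 ✓ — fails.

Primer 4 only.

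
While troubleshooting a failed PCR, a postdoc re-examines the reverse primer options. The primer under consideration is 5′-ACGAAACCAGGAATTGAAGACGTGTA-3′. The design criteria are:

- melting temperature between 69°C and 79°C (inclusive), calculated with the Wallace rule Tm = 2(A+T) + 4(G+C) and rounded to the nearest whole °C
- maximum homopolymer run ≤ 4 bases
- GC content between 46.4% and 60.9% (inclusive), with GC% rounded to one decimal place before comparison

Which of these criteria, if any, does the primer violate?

Fails: GC content.

Base counts: A=11, T=4, G=7, C=4 (length 26).
Tm: Tm = 2·15 + 4·11 = 74°C ✓
homopolymer run: longest run = 3 ✓
GC content: GC 11/26 = 42.3%, outside 46.4–60.9% ✗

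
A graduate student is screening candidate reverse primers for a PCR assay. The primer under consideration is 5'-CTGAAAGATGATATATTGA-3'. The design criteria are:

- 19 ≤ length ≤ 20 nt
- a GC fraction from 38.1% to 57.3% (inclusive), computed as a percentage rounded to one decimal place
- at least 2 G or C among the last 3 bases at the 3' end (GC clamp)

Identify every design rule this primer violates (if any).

Base counts: A=8, T=6, G=4, C=1 (length 19).
length: length 19 ✓
GC content: GC 5/19 = 26.3%, outside 38.1–57.3% ✗
GC clamp: 3' end TGA has 1 G/C, need ≥2 ✗

Fails: GC content, GC clamp.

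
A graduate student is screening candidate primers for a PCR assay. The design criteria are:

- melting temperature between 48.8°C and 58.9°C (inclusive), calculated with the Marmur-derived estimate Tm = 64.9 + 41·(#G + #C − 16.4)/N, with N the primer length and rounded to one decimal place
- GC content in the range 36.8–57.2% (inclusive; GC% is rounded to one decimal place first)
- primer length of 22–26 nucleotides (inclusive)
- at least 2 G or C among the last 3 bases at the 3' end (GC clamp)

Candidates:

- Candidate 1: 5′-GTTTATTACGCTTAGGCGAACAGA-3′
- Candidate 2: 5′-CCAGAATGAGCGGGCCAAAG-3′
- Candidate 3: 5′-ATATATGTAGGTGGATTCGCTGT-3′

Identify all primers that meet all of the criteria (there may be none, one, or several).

None of the candidates satisfy all criteria.

Candidate 1 (24 nt, A=7 T=7 G=6 C=4): Tm = 64.9 + 41·(10 − 16.4)/24 = 54.0°C ✓; GC 10/24 = 41.7% ✓; length 24 ✓; 3' end AGA has 1 G/C, need ≥2 ✗ — fails.
Candidate 2 (20 nt, A=7 T=1 G=7 C=5): Tm = 64.9 + 41·(12 − 16.4)/20 = 55.9°C ✓; GC 12/20 = 60.0%, outside 36.8–57.2% ✗; length 20, outside 22–26 ✗; 3' end AAG has 1 G/C, need ≥2 ✗ — fails.
Candidate 3 (23 nt, A=5 T=9 G=7 C=2): Tm = 64.9 + 41·(9 − 16.4)/23 = 51.7°C ✓; GC 9/23 = 39.1% ✓; length 23 ✓; 3' end TGT has 1 G/C, need ≥2 ✗ — fails.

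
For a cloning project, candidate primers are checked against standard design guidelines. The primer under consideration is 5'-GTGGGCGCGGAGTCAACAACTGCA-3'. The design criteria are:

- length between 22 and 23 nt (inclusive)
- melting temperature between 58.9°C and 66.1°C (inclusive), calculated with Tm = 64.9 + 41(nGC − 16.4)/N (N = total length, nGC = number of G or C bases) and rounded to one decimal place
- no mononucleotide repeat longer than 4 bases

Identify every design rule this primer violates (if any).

Fails: length.

Base counts: A=6, T=3, G=9, C=6 (length 24).
length: length 24, outside 22–23 ✗
Tm: Tm = 64.9 + 41·(15 − 16.4)/24 = 62.5°C ✓
homopolymer run: longest run = 3 ✓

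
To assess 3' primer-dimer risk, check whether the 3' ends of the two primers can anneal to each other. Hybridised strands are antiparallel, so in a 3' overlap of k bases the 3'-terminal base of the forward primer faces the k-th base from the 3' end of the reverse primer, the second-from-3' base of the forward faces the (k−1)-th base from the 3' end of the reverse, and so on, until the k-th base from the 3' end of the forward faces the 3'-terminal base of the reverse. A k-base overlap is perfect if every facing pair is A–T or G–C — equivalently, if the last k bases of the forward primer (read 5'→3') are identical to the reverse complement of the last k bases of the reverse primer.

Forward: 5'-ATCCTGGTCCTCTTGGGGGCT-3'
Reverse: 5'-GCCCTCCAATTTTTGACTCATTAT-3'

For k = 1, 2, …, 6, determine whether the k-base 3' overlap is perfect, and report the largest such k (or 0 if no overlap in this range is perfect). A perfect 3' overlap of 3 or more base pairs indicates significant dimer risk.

Longest perfect overlap: 0 complementary base pairs; below the dimer-risk threshold (threshold 3).

Last 6 bases (5'→3') — forward …GGGGCT, reverse …CATTAT.
Reverse complement of the reverse primer's last 6 bases: ATAATG; its first k bases are the reverse complement of the reverse primer's last k bases, so a perfect k-base overlap needs the forward primer's last k bases to equal them.
Comparing (forward last k vs required): k=1: T vs A ✗; k=2: CT vs AT ✗; k=3: GCT vs ATA ✗; k=4: GGCT vs ATAA ✗; k=5: GGGCT vs ATAAT ✗; k=6: GGGGCT vs ATAATG ✗.
No overlap length from 1 to 6 is perfect, so the longest perfect 3' overlap is 0.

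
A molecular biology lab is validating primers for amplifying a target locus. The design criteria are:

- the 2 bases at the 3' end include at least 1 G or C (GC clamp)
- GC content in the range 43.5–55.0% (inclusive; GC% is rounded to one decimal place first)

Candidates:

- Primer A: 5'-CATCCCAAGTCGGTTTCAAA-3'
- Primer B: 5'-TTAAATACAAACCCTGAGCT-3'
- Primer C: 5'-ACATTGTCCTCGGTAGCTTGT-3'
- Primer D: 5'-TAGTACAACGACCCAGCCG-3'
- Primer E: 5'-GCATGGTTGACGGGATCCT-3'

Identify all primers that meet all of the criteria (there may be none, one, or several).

Primer C only.

Primer A (20 nt, A=6 T=5 G=3 C=6): 3' end AA has 0 G/C, need ≥1 ✗; GC 9/20 = 45.0% ✓ — fails.
Primer B (20 nt, A=8 T=5 G=2 C=5): 3' end CT has 1 G/C ✓; GC 7/20 = 35.0%, outside 43.5–55.0% ✗ — fails.
Primer C (21 nt, A=3 T=8 G=5 C=5): 3' end GT has 1 G/C ✓; GC 10/21 = 47.6% ✓ — passes.
Primer D (19 nt, A=6 T=2 G=4 C=7): 3' end CG has 2 G/C ✓; GC 11/19 = 57.9%, outside 43.5–55.0% ✗ — fails.
Primer E (19 nt, A=3 T=5 G=7 C=4): 3' end CT has 1 G/C ✓; GC 11/19 = 57.9%, outside 43.5–55.0% ✗ — fails.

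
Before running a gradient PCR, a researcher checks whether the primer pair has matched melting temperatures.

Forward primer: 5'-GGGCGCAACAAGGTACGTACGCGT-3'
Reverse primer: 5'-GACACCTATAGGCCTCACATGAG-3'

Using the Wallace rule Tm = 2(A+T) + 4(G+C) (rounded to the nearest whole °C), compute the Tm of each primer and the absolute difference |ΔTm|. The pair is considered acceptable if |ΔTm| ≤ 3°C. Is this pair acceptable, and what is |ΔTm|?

|ΔTm| = 8°C; the pair is not acceptable.

Forward: A=6 T=3 G=9 C=6 → Tm = 2·9 + 4·15 = 78°C.
Reverse: A=7 T=4 G=5 C=7 → Tm = 2·11 + 4·12 = 70°C.
|ΔTm| = |78 − 70| = 8°C, > 3°C.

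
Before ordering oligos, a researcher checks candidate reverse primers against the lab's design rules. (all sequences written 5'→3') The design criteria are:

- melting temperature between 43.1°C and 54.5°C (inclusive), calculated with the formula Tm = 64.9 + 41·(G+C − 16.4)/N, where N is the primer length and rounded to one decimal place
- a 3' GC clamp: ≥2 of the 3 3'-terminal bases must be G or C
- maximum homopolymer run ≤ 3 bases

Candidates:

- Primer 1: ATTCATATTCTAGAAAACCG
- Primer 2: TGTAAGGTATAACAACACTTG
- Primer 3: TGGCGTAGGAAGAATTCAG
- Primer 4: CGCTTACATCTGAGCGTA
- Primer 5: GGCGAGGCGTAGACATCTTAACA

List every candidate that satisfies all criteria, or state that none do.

Primer 1 (20 nt, A=8 T=6 G=2 C=4): Tm = 64.9 + 41·(6 − 16.4)/20 = 43.6°C ✓; 3' end CCG has 3 G/C ✓; longest run = 4, exceeds 3 ✗ — fails.
Primer 2 (21 nt, A=8 T=6 G=4 C=3): Tm = 64.9 + 41·(7 − 16.4)/21 = 46.5°C ✓; 3' end TTG has 1 G/C, need ≥2 ✗; longest run = 2 ✓ — fails.
Primer 3 (19 nt, A=6 T=4 G=7 C=2): Tm = 64.9 + 41·(9 − 16.4)/19 = 48.9°C ✓; 3' end CAG has 2 G/C ✓; longest run = 2 ✓ — passes.
Primer 4 (18 nt, A=4 T=5 G=4 C=5): Tm = 64.9 + 41·(9 − 16.4)/18 = 48.0°C ✓; 3' end GTA has 1 G/C, need ≥2 ✗; longest run = 2 ✓ — fails.
Primer 5 (23 nt, A=7 T=4 G=7 C=5): Tm = 64.9 + 41·(12 − 16.4)/23 = 57.1°C, outside 43.1–54.5°C ✗; 3' end ACA has 1 G/C, need ≥2 ✗; longest run = 2 ✓ — fails.

Primer 3 only.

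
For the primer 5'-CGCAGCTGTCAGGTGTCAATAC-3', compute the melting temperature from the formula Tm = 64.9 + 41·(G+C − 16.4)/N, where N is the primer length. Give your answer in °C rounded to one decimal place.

56.7°C

Base counts: A=5, T=5, G=6, C=6; G+C = 12, N = 22.
Tm = 64.9 + 41·(12 − 16.4)/22 = 64.9 + -180.40/22 = 56.7°C.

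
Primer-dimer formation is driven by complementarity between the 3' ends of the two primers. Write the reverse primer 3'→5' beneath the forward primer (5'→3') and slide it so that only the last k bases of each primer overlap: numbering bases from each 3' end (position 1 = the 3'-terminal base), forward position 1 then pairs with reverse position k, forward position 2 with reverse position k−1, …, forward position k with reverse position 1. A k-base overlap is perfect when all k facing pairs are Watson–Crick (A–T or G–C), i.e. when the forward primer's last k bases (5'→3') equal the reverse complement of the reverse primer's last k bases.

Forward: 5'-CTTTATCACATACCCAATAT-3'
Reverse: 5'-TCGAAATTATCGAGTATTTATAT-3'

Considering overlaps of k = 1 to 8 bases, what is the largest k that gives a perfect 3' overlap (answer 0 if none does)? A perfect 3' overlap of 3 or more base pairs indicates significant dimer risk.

Last 8 bases (5'→3') — forward …CCCAATAT, reverse …ATTTATAT.
Reverse complement of the reverse primer's last 8 bases: ATATAAAT; its first k bases are the reverse complement of the reverse primer's last k bases, so a perfect k-base overlap needs the forward primer's last k bases to equal them.
Comparing (forward last k vs required): k=1: T vs A ✗; k=2: AT vs AT ✓; k=3: TAT vs ATA ✗; k=4: ATAT vs ATAT ✓; k=5: AATAT vs ATATA ✗; k=6: CAATAT vs ATATAA ✗; k=7: CCAATAT vs ATATAAA ✗; k=8: CCCAATAT vs ATATAAAT ✗.
Perfect overlaps at k = 2, 4; the largest is 4.

Longest perfect overlap: 4 complementary base pairs; significant dimer risk (threshold 3).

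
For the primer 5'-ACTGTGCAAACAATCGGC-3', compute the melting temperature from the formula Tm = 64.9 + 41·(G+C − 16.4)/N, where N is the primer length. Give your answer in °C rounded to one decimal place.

48.0°C

Base counts: A=6, T=3, G=4, C=5; G+C = 9, N = 18.
Tm = 64.9 + 41·(9 − 16.4)/18 = 64.9 + -303.40/18 = 48.0°C.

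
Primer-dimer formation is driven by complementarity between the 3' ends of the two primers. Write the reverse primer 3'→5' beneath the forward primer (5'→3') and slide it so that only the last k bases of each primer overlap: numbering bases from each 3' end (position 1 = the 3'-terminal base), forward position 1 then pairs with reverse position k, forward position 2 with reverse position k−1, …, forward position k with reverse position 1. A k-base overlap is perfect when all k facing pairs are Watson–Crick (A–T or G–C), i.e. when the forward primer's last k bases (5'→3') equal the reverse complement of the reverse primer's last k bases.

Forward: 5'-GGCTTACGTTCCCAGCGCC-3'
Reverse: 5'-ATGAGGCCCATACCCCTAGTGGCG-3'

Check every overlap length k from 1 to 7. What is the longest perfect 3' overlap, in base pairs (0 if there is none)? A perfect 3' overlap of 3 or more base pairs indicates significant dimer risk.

Last 7 bases (5'→3') — forward …CAGCGCC, reverse …AGTGGCG.
Reverse complement of the reverse primer's last 7 bases: CGCCACT; its first k bases are the reverse complement of the reverse primer's last k bases, so a perfect k-base overlap needs the forward primer's last k bases to equal them.
Comparing (forward last k vs required): k=1: C vs C ✓; k=2: CC vs CG ✗; k=3: GCC vs CGC ✗; k=4: CGCC vs CGCC ✓; k=5: GCGCC vs CGCCA ✗; k=6: AGCGCC vs CGCCAC ✗; k=7: CAGCGCC vs CGCCACT ✗.
Perfect overlaps at k = 1, 4; the largest is 4.

Longest perfect overlap: 4 complementary base pairs; significant dimer risk (threshold 3).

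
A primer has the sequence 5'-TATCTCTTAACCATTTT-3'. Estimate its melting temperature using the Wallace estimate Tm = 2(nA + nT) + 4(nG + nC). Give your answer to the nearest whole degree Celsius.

Base counts: A=4, T=9, G=0, C=4 (length 17).
Tm = 2·(4+9) + 4·(0+4) = 2·13 + 4·4 = 26 + 16 = 42°C.

42°C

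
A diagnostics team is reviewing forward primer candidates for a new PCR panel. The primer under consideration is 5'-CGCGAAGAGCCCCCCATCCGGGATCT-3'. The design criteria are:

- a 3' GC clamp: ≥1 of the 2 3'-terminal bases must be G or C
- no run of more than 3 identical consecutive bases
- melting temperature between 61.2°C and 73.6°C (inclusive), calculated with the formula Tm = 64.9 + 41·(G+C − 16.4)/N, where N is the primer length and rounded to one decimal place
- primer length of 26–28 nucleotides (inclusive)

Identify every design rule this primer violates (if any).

Fails: homopolymer run.

Base counts: A=5, T=3, G=7, C=11 (length 26).
GC clamp: 3' end CT has 1 G/C ✓
homopolymer run: longest run = 6, exceeds 3 ✗
Tm: Tm = 64.9 + 41·(18 − 16.4)/26 = 67.4°C ✓
length: length 26 ✓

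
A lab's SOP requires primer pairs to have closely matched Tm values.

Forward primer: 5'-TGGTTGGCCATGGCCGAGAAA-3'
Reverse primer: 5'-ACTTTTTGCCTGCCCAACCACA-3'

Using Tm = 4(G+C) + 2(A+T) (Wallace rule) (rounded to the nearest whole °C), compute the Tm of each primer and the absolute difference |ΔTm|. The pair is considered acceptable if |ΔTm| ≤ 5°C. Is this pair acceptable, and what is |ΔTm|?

|ΔTm| = 0°C; the pair is acceptable.

Forward: A=5 T=4 G=8 C=4 → Tm = 2·9 + 4·12 = 66°C.
Reverse: A=5 T=6 G=2 C=9 → Tm = 2·11 + 4·11 = 66°C.
|ΔTm| = |66 − 66| = 0°C, ≤ 5°C.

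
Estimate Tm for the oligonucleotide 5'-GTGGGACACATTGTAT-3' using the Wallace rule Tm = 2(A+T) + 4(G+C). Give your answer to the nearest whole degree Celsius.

46°C

Base counts: A=4, T=5, G=5, C=2 (length 16).
Tm = 2·(4+5) + 4·(5+2) = 2·9 + 4·7 = 18 + 28 = 46°C.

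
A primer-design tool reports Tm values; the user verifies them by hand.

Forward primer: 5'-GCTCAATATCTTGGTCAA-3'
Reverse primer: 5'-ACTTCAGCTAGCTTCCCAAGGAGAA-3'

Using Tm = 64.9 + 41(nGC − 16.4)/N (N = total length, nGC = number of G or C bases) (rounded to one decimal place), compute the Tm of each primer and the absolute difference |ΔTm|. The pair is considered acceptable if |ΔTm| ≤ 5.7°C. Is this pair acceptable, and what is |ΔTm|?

|ΔTm| = 14.2°C; the pair is not acceptable.

Forward: G+C = 7, N = 18 → Tm = 64.9 + 41·(7 − 16.4)/18 = 43.5°C.
Reverse: G+C = 12, N = 25 → Tm = 64.9 + 41·(12 − 16.4)/25 = 57.7°C.
|ΔTm| = |43.5 − 57.7| = 14.2°C, > 5.7°C.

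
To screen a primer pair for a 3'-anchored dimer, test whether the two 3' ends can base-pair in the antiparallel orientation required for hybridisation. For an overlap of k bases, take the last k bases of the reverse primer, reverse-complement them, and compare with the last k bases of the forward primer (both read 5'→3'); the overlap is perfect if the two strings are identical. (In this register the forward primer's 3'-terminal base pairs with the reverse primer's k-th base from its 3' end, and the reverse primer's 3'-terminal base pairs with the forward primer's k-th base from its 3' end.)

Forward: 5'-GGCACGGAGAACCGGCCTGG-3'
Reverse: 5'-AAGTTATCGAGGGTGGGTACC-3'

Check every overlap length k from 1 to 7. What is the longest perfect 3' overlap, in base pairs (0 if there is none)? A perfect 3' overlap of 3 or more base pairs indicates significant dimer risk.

Longest perfect overlap: 2 complementary base pairs; below the dimer-risk threshold (threshold 3).

Last 7 bases (5'→3') — forward …GGCCTGG, reverse …GGGTACC.
Reverse complement of the reverse primer's last 7 bases: GGTACCC; its first k bases are the reverse complement of the reverse primer's last k bases, so a perfect k-base overlap needs the forward primer's last k bases to equal them.
Comparing (forward last k vs required): k=1: G vs G ✓; k=2: GG vs GG ✓; k=3: TGG vs GGT ✗; k=4: CTGG vs GGTA ✗; k=5: CCTGG vs GGTAC ✗; k=6: GCCTGG vs GGTACC ✗; k=7: GGCCTGG vs GGTACCC ✗.
Perfect overlaps at k = 1, 2; the largest is 2.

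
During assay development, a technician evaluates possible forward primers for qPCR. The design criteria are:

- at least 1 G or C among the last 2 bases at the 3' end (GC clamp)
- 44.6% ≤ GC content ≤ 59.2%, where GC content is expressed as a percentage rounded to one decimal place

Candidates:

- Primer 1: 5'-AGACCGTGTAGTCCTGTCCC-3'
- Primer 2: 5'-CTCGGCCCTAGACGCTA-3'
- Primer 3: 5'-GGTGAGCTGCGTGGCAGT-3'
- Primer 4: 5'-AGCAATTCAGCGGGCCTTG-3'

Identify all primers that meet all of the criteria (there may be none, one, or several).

Primer 4 only.

Primer 1 (20 nt, A=3 T=5 G=5 C=7): 3' end CC has 2 G/C ✓; GC 12/20 = 60.0%, outside 44.6–59.2% ✗ — fails.
Primer 2 (17 nt, A=3 T=3 G=4 C=7): 3' end TA has 0 G/C, need ≥1 ✗; GC 11/17 = 64.7%, outside 44.6–59.2% ✗ — fails.
Primer 3 (18 nt, A=2 T=4 G=9 C=3): 3' end GT has 1 G/C ✓; GC 12/18 = 66.7%, outside 44.6–59.2% ✗ — fails.
Primer 4 (19 nt, A=4 T=4 G=6 C=5): 3' end TG has 1 G/C ✓; GC 11/19 = 57.9% ✓ — passes.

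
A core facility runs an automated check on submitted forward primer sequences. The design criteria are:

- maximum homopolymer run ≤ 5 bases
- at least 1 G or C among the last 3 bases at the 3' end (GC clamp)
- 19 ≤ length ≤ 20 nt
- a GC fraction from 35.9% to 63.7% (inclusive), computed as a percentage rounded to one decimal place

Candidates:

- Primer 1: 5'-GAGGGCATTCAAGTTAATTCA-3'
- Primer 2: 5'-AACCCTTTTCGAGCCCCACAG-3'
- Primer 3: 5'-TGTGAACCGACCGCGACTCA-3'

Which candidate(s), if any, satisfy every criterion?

Primer 3 only.

Primer 1 (21 nt, A=7 T=6 G=5 C=3): longest run = 3 ✓; 3' end TCA has 1 G/C ✓; length 21, outside 19–20 ✗; GC 8/21 = 38.1% ✓ — fails.
Primer 2 (21 nt, A=5 T=4 G=3 C=9): longest run = 4 ✓; 3' end CAG has 2 G/C ✓; length 21, outside 19–20 ✗; GC 12/21 = 57.1% ✓ — fails.
Primer 3 (20 nt, A=5 T=3 G=5 C=7): longest run = 2 ✓; 3' end TCA has 1 G/C ✓; length 20 ✓; GC 12/20 = 60.0% ✓ — passes.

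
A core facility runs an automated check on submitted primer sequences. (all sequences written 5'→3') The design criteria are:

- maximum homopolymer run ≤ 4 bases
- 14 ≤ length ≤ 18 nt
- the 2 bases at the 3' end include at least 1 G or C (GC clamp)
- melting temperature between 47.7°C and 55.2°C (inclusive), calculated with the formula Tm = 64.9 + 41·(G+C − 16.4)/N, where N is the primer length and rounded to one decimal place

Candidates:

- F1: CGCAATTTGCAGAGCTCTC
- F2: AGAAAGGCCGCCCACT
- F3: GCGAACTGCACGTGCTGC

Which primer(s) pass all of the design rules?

F1 (19 nt, A=4 T=5 G=4 C=6): longest run = 3 ✓; length 19, outside 14–18 ✗; 3' end TC has 1 G/C ✓; Tm = 64.9 + 41·(10 − 16.4)/19 = 51.1°C ✓ — fails.
F2 (16 nt, A=5 T=1 G=4 C=6): longest run = 3 ✓; length 16 ✓; 3' end CT has 1 G/C ✓; Tm = 64.9 + 41·(10 − 16.4)/16 = 48.5°C ✓ — passes.
F3 (18 nt, A=3 T=3 G=6 C=6): longest run = 2 ✓; length 18 ✓; 3' end GC has 2 G/C ✓; Tm = 64.9 + 41·(12 − 16.4)/18 = 54.9°C ✓ — passes.

F2 and F3.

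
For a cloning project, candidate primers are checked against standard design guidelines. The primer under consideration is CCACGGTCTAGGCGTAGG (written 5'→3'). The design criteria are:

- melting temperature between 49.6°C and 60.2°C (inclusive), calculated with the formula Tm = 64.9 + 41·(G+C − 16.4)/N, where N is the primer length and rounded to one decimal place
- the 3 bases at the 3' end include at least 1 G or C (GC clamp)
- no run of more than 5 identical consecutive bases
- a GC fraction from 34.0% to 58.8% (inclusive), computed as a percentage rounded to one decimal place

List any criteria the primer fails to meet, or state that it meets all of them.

Base counts: A=3, T=3, G=7, C=5 (length 18).
Tm: Tm = 64.9 + 41·(12 − 16.4)/18 = 54.9°C ✓
GC clamp: 3' end AGG has 2 G/C ✓
homopolymer run: longest run = 2 ✓
GC content: GC 12/18 = 66.7%, outside 34.0–58.8% ✗

Fails: GC content.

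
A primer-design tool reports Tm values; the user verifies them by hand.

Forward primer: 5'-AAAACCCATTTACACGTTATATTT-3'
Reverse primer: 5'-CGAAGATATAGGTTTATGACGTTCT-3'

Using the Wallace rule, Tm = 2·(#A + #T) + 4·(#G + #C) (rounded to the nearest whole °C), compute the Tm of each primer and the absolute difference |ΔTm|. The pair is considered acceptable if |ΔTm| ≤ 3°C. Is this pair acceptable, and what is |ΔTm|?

Forward: A=9 T=9 G=1 C=5 → Tm = 2·18 + 4·6 = 60°C.
Reverse: A=7 T=9 G=6 C=3 → Tm = 2·16 + 4·9 = 68°C.
|ΔTm| = |60 − 68| = 8°C, > 3°C.

|ΔTm| = 8°C; the pair is not acceptable.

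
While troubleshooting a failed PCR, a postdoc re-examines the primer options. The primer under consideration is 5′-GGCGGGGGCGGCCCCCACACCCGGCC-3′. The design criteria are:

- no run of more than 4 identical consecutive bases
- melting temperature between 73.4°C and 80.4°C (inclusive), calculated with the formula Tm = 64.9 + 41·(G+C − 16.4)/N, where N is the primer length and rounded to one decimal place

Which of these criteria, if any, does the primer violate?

Fails: homopolymer run.

Base counts: A=2, T=0, G=11, C=13 (length 26).
homopolymer run: longest run = 5, exceeds 4 ✗
Tm: Tm = 64.9 + 41·(24 − 16.4)/26 = 76.9°C ✓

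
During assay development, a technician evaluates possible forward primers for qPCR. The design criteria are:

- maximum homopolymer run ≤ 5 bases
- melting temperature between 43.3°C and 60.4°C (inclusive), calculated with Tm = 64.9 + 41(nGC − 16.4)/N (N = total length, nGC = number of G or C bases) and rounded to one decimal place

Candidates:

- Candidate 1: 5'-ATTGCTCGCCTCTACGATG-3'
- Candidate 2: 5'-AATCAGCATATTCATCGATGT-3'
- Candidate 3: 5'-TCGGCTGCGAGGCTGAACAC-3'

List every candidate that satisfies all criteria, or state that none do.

Candidate 1, Candidate 2 and Candidate 3.

Candidate 1 (19 nt, A=3 T=6 G=4 C=6): longest run = 2 ✓; Tm = 64.9 + 41·(10 − 16.4)/19 = 51.1°C ✓ — passes.
Candidate 2 (21 nt, A=7 T=7 G=3 C=4): longest run = 2 ✓; Tm = 64.9 + 41·(7 − 16.4)/21 = 46.5°C ✓ — passes.
Candidate 3 (20 nt, A=4 T=3 G=7 C=6): longest run = 2 ✓; Tm = 64.9 + 41·(13 − 16.4)/20 = 57.9°C ✓ — passes.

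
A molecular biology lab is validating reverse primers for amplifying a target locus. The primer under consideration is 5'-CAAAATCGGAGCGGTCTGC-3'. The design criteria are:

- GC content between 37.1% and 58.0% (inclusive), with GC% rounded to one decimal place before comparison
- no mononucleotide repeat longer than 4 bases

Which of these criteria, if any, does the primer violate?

Base counts: A=5, T=3, G=6, C=5 (length 19).
GC content: GC 11/19 = 57.9% ✓
homopolymer run: longest run = 4 ✓

Meets all criteria.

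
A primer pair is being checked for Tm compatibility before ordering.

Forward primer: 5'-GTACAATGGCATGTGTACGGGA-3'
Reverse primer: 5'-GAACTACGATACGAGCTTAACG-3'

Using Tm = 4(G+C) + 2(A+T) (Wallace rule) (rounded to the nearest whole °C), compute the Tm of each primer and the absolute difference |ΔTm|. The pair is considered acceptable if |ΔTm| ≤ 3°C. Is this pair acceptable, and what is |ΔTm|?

Forward: A=6 T=5 G=8 C=3 → Tm = 2·11 + 4·11 = 66°C.
Reverse: A=8 T=4 G=5 C=5 → Tm = 2·12 + 4·10 = 64°C.
|ΔTm| = |66 − 64| = 2°C, ≤ 3°C.

|ΔTm| = 2°C; the pair is acceptable.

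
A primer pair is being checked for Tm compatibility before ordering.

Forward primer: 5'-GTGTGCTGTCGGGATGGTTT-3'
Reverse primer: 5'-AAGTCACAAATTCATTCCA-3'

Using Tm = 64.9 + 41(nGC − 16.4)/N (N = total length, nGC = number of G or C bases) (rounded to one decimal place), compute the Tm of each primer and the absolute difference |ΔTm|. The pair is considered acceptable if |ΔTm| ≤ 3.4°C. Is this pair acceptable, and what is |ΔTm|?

Forward: G+C = 11, N = 20 → Tm = 64.9 + 41·(11 − 16.4)/20 = 53.8°C.
Reverse: G+C = 6, N = 19 → Tm = 64.9 + 41·(6 − 16.4)/19 = 42.5°C.
|ΔTm| = |53.8 − 42.5| = 11.3°C, > 3.4°C.

|ΔTm| = 11.3°C; the pair is not acceptable.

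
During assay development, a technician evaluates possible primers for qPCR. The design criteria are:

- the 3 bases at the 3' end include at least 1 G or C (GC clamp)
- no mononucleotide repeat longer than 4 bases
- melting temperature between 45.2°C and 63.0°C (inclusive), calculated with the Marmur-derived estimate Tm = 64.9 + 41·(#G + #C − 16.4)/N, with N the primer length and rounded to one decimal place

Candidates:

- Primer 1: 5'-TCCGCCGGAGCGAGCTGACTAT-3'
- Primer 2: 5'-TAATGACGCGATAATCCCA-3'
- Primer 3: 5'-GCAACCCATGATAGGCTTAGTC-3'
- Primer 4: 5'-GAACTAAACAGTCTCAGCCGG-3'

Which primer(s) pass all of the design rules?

Primer 2, Primer 3 and Primer 4.

Primer 1 (22 nt, A=4 T=4 G=7 C=7): 3' end TAT has 0 G/C, need ≥1 ✗; longest run = 2 ✓; Tm = 64.9 + 41·(14 − 16.4)/22 = 60.4°C ✓ — fails.
Primer 2 (19 nt, A=7 T=4 G=3 C=5): 3' end CCA has 2 G/C ✓; longest run = 3 ✓; Tm = 64.9 + 41·(8 − 16.4)/19 = 46.8°C ✓ — passes.
Primer 3 (22 nt, A=6 T=5 G=5 C=6): 3' end GTC has 2 G/C ✓; longest run = 3 ✓; Tm = 64.9 + 41·(11 − 16.4)/22 = 54.8°C ✓ — passes.
Primer 4 (21 nt, A=7 T=3 G=5 C=6): 3' end CGG has 3 G/C ✓; longest run = 3 ✓; Tm = 64.9 + 41·(11 − 16.4)/21 = 54.4°C ✓ — passes.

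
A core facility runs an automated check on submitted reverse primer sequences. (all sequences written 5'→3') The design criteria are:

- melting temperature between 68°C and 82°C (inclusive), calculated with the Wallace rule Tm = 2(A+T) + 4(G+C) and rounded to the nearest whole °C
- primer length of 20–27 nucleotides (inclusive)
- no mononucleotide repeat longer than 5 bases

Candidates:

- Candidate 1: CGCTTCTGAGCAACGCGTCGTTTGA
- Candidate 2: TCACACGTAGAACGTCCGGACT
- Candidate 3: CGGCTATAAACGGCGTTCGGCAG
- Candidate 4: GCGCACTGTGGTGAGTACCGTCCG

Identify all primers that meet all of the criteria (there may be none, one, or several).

Candidate 1 (25 nt, A=4 T=7 G=7 C=7): Tm = 2·11 + 4·14 = 78°C ✓; length 25 ✓; longest run = 3 ✓ — passes.
Candidate 2 (22 nt, A=6 T=4 G=5 C=7): Tm = 2·10 + 4·12 = 68°C ✓; length 22 ✓; longest run = 2 ✓ — passes.
Candidate 3 (23 nt, A=5 T=4 G=8 C=6): Tm = 2·9 + 4·14 = 74°C ✓; length 23 ✓; longest run = 3 ✓ — passes.
Candidate 4 (24 nt, A=3 T=5 G=9 C=7): Tm = 2·8 + 4·16 = 80°C ✓; length 24 ✓; longest run = 2 ✓ — passes.

Candidate 1, Candidate 2, Candidate 3 and Candidate 4.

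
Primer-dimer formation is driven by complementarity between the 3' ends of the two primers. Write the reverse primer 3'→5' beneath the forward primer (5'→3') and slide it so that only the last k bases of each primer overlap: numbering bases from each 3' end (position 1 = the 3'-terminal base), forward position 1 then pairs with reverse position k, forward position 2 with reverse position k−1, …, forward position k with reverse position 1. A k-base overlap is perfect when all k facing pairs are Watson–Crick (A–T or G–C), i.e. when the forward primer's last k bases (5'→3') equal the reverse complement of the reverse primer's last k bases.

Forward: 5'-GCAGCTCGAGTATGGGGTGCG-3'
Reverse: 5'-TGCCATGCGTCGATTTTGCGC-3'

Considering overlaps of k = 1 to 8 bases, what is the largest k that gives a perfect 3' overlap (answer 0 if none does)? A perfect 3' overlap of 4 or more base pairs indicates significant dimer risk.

Longest perfect overlap: 3 complementary base pairs; below the dimer-risk threshold (threshold 4).

Last 8 bases (5'→3') — forward …GGGGTGCG, reverse …TTTTGCGC.
Reverse complement of the reverse primer's last 8 bases: GCGCAAAA; its first k bases are the reverse complement of the reverse primer's last k bases, so a perfect k-base overlap needs the forward primer's last k bases to equal them.
Comparing (forward last k vs required): k=1: G vs G ✓; k=2: CG vs GC ✗; k=3: GCG vs GCG ✓; k=4: TGCG vs GCGC ✗; k=5: GTGCG vs GCGCA ✗; k=6: GGTGCG vs GCGCAA ✗; k=7: GGGTGCG vs GCGCAAA ✗; k=8: GGGGTGCG vs GCGCAAAA ✗.
Perfect overlaps at k = 1, 3; the largest is 3.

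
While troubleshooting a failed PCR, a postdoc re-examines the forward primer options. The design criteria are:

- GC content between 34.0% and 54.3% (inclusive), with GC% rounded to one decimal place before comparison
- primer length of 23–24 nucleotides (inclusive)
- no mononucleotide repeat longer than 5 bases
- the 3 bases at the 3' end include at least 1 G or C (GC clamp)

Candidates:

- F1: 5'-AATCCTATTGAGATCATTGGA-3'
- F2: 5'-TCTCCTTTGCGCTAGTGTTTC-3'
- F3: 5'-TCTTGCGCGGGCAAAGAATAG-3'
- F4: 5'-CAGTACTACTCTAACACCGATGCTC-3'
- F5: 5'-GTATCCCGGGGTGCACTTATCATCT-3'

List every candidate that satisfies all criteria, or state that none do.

None of the candidates satisfy all criteria.

F1 (21 nt, A=7 T=7 G=4 C=3): GC 7/21 = 33.3%, outside 34.0–54.3% ✗; length 21, outside 23–24 ✗; longest run = 2 ✓; 3' end GGA has 2 G/C ✓ — fails.
F2 (21 nt, A=1 T=10 G=4 C=6): GC 10/21 = 47.6% ✓; length 21, outside 23–24 ✗; longest run = 3 ✓; 3' end TTC has 1 G/C ✓ — fails.
F3 (21 nt, A=6 T=4 G=7 C=4): GC 11/21 = 52.4% ✓; length 21, outside 23–24 ✗; longest run = 3 ✓; 3' end TAG has 1 G/C ✓ — fails.
F4 (25 nt, A=7 T=6 G=3 C=9): GC 12/25 = 48.0% ✓; length 25, outside 23–24 ✗; longest run = 2 ✓; 3' end CTC has 2 G/C ✓ — fails.
F5 (25 nt, A=4 T=8 G=6 C=7): GC 13/25 = 52.0% ✓; length 25, outside 23–24 ✗; longest run = 4 ✓; 3' end TCT has 1 G/C ✓ — fails.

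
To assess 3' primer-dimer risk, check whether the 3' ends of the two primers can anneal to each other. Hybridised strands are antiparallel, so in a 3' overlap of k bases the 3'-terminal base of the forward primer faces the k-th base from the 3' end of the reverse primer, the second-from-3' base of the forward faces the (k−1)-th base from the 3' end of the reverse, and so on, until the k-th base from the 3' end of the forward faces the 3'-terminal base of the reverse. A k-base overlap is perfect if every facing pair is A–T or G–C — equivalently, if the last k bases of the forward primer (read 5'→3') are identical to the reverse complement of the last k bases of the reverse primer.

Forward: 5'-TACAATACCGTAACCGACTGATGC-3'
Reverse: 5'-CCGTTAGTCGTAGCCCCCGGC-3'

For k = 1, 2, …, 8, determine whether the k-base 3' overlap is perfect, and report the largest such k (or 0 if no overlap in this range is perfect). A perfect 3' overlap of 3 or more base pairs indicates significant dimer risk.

Longest perfect overlap: 2 complementary base pairs; below the dimer-risk threshold (threshold 3).

Last 8 bases (5'→3') — forward …ACTGATGC, reverse …CCCCCGGC.
Reverse complement of the reverse primer's last 8 bases: GCCGGGGG; its first k bases are the reverse complement of the reverse primer's last k bases, so a perfect k-base overlap needs the forward primer's last k bases to equal them.
Comparing (forward last k vs required): k=1: C vs G ✗; k=2: GC vs GC ✓; k=3: TGC vs GCC ✗; k=4: ATGC vs GCCG ✗; k=5: GATGC vs GCCGG ✗; k=6: TGATGC vs GCCGGG ✗; k=7: CTGATGC vs GCCGGGG ✗; k=8: ACTGATGC vs GCCGGGGG ✗.
Only k = 2 is perfect, so the longest perfect 3' overlap is 2.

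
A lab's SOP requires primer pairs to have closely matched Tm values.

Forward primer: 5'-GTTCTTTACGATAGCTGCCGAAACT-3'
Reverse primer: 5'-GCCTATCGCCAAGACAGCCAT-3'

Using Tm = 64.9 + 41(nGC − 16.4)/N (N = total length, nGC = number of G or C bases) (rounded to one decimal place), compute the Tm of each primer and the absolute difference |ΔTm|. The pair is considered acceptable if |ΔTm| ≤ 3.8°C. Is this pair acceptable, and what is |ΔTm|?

|ΔTm| = 0.3°C; the pair is acceptable.

Forward: G+C = 11, N = 25 → Tm = 64.9 + 41·(11 − 16.4)/25 = 56.0°C.
Reverse: G+C = 12, N = 21 → Tm = 64.9 + 41·(12 − 16.4)/21 = 56.3°C.
|ΔTm| = |56.0 − 56.3| = 0.3°C, ≤ 3.8°C.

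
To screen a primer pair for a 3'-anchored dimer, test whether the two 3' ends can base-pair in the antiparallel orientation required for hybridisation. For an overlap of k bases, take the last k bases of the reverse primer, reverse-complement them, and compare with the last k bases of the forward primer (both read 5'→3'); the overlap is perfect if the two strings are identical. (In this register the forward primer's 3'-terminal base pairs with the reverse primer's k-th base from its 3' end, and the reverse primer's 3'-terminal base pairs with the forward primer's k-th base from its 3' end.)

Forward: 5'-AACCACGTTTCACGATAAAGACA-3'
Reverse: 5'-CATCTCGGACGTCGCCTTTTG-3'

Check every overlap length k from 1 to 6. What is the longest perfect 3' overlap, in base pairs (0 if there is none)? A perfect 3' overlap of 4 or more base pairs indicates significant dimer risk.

Longest perfect overlap: 2 complementary base pairs; below the dimer-risk threshold (threshold 4).

Last 6 bases (5'→3') — forward …AAGACA, reverse …CTTTTG.
Reverse complement of the reverse primer's last 6 bases: CAAAAG; its first k bases are the reverse complement of the reverse primer's last k bases, so a perfect k-base overlap needs the forward primer's last k bases to equal them.
Comparing (forward last k vs required): k=1: A vs C ✗; k=2: CA vs CA ✓; k=3: ACA vs CAA ✗; k=4: GACA vs CAAA ✗; k=5: AGACA vs CAAAA ✗; k=6: AAGACA vs CAAAAG ✗.
Only k = 2 is perfect, so the longest perfect 3' overlap is 2.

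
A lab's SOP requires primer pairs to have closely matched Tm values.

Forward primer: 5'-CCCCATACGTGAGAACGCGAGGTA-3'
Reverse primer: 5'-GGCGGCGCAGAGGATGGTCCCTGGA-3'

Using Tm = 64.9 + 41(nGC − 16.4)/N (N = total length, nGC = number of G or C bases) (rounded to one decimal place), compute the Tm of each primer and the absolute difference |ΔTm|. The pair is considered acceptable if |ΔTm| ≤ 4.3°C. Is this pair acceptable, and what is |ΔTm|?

|ΔTm| = 6.7°C; the pair is not acceptable.

Forward: G+C = 14, N = 24 → Tm = 64.9 + 41·(14 − 16.4)/24 = 60.8°C.
Reverse: G+C = 18, N = 25 → Tm = 64.9 + 41·(18 − 16.4)/25 = 67.5°C.
|ΔTm| = |60.8 − 67.5| = 6.7°C, > 4.3°C.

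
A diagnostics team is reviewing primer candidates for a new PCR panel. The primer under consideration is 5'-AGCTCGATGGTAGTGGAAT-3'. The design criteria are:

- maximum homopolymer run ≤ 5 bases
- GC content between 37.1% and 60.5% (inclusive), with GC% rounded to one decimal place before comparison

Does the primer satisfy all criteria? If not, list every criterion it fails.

Base counts: A=5, T=5, G=7, C=2 (length 19).
homopolymer run: longest run = 2 ✓
GC content: GC 9/19 = 47.4% ✓

Meets all criteria.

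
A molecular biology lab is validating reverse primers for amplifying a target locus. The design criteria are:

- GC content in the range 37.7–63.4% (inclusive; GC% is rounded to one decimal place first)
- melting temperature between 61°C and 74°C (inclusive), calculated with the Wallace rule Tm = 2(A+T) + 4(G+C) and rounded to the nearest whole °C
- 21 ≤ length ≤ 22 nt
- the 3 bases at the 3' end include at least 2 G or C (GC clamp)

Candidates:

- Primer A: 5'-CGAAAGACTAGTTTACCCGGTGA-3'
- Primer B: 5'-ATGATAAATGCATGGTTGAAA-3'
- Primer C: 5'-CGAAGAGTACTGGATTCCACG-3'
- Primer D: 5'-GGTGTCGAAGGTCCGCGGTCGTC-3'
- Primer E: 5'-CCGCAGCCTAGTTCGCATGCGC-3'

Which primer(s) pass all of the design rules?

Primer C only.

Primer A (23 nt, A=7 T=5 G=6 C=5): GC 11/23 = 47.8% ✓; Tm = 2·12 + 4·11 = 68°C ✓; length 23, outside 21–22 ✗; 3' end TGA has 1 G/C, need ≥2 ✗ — fails.
Primer B (21 nt, A=9 T=6 G=5 C=1): GC 6/21 = 28.6%, outside 37.7–63.4% ✗; Tm = 2·15 + 4·6 = 54°C, outside 61–74°C ✗; length 21 ✓; 3' end AAA has 0 G/C, need ≥2 ✗ — fails.
Primer C (21 nt, A=6 T=4 G=6 C=5): GC 11/21 = 52.4% ✓; Tm = 2·10 + 4·11 = 64°C ✓; length 21 ✓; 3' end ACG has 2 G/C ✓ — passes.
Primer D (23 nt, A=2 T=5 G=10 C=6): GC 16/23 = 69.6%, outside 37.7–63.4% ✗; Tm = 2·7 + 4·16 = 78°C, outside 61–74°C ✗; length 23, outside 21–22 ✗; 3' end GTC has 2 G/C ✓ — fails.
Primer E (22 nt, A=3 T=4 G=6 C=9): GC 15/22 = 68.2%, outside 37.7–63.4% ✗; Tm = 2·7 + 4·15 = 74°C ✓; length 22 ✓; 3' end CGC has 3 G/C ✓ — fails.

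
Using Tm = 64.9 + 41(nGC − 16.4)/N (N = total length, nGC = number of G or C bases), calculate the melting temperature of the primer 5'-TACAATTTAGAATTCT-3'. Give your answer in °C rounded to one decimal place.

Base counts: A=6, T=7, G=1, C=2; G+C = 3, N = 16.
Tm = 64.9 + 41·(3 − 16.4)/16 = 64.9 + -549.40/16 = 30.6°C.

30.6°C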